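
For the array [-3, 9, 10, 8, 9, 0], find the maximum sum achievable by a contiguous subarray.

Using Kadane's algorithm on [-3, 9, 10, 8, 9, 0]:

Scanning through the array:
Position 1 (value 9): max_ending_here = 9, max_so_far = 9
Position 2 (value 10): max_ending_here = 19, max_so_far = 19
Position 3 (value 8): max_ending_here = 27, max_so_far = 27
Position 4 (value 9): max_ending_here = 36, max_so_far = 36
Position 5 (value 0): max_ending_here = 36, max_so_far = 36

Maximum subarray: [9, 10, 8, 9]
Maximum sum: 36

The maximum subarray is [9, 10, 8, 9] with sum 36. This subarray runs from index 1 to index 4.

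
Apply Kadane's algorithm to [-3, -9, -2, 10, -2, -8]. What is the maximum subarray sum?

Using Kadane's algorithm on [-3, -9, -2, 10, -2, -8]:

Scanning through the array:
Position 1 (value -9): max_ending_here = -9, max_so_far = -3
Position 2 (value -2): max_ending_here = -2, max_so_far = -2
Position 3 (value 10): max_ending_here = 10, max_so_far = 10
Position 4 (value -2): max_ending_here = 8, max_so_far = 10
Position 5 (value -8): max_ending_here = 0, max_so_far = 10

Maximum subarray: [10]
Maximum sum: 10

The maximum subarray is [10] with sum 10. This subarray runs from index 3 to index 3.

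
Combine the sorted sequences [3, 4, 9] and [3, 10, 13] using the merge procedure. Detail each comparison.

Merging process:

Compare 3 vs 3: take 3 from left. Merged: [3]
Compare 4 vs 3: take 3 from right. Merged: [3, 3]
Compare 4 vs 10: take 4 from left. Merged: [3, 3, 4]
Compare 9 vs 10: take 9 from left. Merged: [3, 3, 4, 9]
Append remaining from right: [10, 13]. Merged: [3, 3, 4, 9, 10, 13]

Final merged array: [3, 3, 4, 9, 10, 13]
Total comparisons: 4

The merged array is [3, 3, 4, 9, 10, 13], requiring 4 comparisons. The merge step runs in O(n) time where n is the total number of elements.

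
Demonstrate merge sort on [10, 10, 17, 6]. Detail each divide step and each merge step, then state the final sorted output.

Merge sort trace:

Split: [10, 10, 17, 6] -> [10, 10] and [17, 6]
  Split: [10, 10] -> [10] and [10]
  Merge: [10] + [10] -> [10, 10]
  Split: [17, 6] -> [17] and [6]
  Merge: [17] + [6] -> [6, 17]
Merge: [10, 10] + [6, 17] -> [6, 10, 10, 17]

Final sorted array: [6, 10, 10, 17]

The merge sort proceeds by recursively splitting the array and merging sorted halves.
After all merges, the sorted array is [6, 10, 10, 17].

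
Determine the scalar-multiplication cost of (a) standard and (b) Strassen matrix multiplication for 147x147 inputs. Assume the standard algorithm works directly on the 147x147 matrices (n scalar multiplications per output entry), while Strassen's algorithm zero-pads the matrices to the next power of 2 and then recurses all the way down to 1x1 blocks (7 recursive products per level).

Matrix multiplication for 147x147 matrices:

Strassen's algorithm requires power-of-2 dimensions. Pad 147x147 to 256x256 (next power of 2).

Standard algorithm: 147^3 = 3176523 multiplications
Strassen's algorithm: 7^(log2(256)) = 7^8 = 5764801 multiplications
Difference: 3176523 - 5764801 = -2588278 (Strassen uses MORE here due to padding overhead — for small or just-over-power-of-2 n, padding can outweigh the per-level savings)

Standard: 3176523 multiplications (147^3). Strassen: 5764801 multiplications (7^8, after padding to 256x256). Strassen reduces 8 recursive multiplications to 7 at each level.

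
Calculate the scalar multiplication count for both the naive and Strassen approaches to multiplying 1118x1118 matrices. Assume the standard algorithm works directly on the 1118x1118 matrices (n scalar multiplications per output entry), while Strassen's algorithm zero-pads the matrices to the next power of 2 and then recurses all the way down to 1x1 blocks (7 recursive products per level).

Matrix multiplication for 1118x1118 matrices:

Strassen's algorithm requires power-of-2 dimensions. Pad 1118x1118 to 2048x2048 (next power of 2).

Standard algorithm: 1118^3 = 1397415032 multiplications
Strassen's algorithm: 7^(log2(2048)) = 7^11 = 1977326743 multiplications
Difference: 1397415032 - 1977326743 = -579911711 (Strassen uses MORE here due to padding overhead — for small or just-over-power-of-2 n, padding can outweigh the per-level savings)

Standard: 1397415032 multiplications (1118^3). Strassen: 1977326743 multiplications (7^11, after padding to 2048x2048). Strassen reduces 8 recursive multiplications to 7 at each level.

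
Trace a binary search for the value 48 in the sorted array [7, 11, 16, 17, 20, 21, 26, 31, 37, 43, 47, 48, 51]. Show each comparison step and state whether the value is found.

Binary search for 48 in [7, 11, 16, 17, 20, 21, 26, 31, 37, 43, 47, 48, 51]:

lo=0, hi=12, mid=6, arr[mid]=26 -> 26 < 48, search right half
lo=7, hi=12, mid=9, arr[mid]=43 -> 43 < 48, search right half
lo=10, hi=12, mid=11, arr[mid]=48 -> Found target at index 11!

Binary search finds 48 at index 11 after 3 comparisons. The search repeatedly halves the search space by comparing with the middle element.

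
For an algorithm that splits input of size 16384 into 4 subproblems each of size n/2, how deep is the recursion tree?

For divide and conquer with division factor 2:

Problem sizes at each level:
Level 0: 16384
Level 1: 8192
Level 2: 4096
Level 3: 2048
Level 4: 1024
Level 5: 512
Level 6: 256
Level 7: 128
Level 8: 64
Level 9: 32
Level 10: 16
Level 11: 8
Level 12: 4
Level 13: 2
Level 14: 1

The root is level 0 and the size-1 base case is level 14 (the tree spans levels 0 through 14, i.e. 15 levels counting the root), so the depth is the number of divisions: log_2(16384) = 14

The recursion tree depth is log_2(16384) = 14. At each level, the problem size is divided by 2, so it takes 14 divisions to reduce to a base case of size 1. The algorithm makes 4 recursive calls at each level.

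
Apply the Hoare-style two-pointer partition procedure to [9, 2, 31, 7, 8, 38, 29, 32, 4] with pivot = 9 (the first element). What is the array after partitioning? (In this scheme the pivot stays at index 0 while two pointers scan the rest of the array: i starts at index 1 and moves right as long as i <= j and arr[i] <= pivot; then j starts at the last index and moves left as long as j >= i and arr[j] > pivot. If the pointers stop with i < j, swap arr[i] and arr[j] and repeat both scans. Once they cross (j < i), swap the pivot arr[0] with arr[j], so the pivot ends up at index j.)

Hoare-style two-pointer partition with pivot = 9:

Initial array: [9, 2, 31, 7, 8, 38, 29, 32, 4]

Pointers start at i = 1, j = 8.
i stops at index 2 (arr[2]=31 > 9), j stops at index 8 (arr[8]=4 <= 9): swap arr[2] and arr[8], array becomes [9, 2, 4, 7, 8, 38, 29, 32, 31]
i ends at 5, j ends at 4: the pointers have crossed (j < i), so scanning stops.

Swap pivot arr[0] with arr[4] to place pivot at position 4: [8, 2, 4, 7, 9, 38, 29, 32, 31]
Pivot position: 4

After partitioning with pivot 9, the array becomes [8, 2, 4, 7, 9, 38, 29, 32, 31]. The pivot is placed at index 4. All elements to the left of the pivot are <= 9, and all elements to the right are > 9.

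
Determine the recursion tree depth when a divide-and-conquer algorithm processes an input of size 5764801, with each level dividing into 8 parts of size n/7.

For divide and conquer with division factor 7:

Problem sizes at each level:
Level 0: 5764801
Level 1: 823543
Level 2: 117649
Level 3: 16807
Level 4: 2401
Level 5: 343
Level 6: 49
Level 7: 7
Level 8: 1

The root is level 0 and the size-1 base case is level 8 (the tree spans levels 0 through 8, i.e. 9 levels counting the root), so the depth is the number of divisions: log_7(5764801) = 8

The recursion tree depth is log_7(5764801) = 8. At each level, the problem size is divided by 7, so it takes 8 divisions to reduce to a base case of size 1. The algorithm makes 8 recursive calls at each level.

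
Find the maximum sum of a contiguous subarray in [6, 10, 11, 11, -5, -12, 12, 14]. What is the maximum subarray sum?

Using Kadane's algorithm on [6, 10, 11, 11, -5, -12, 12, 14]:

Scanning through the array:
Position 1 (value 10): max_ending_here = 16, max_so_far = 16
Position 2 (value 11): max_ending_here = 27, max_so_far = 27
Position 3 (value 11): max_ending_here = 38, max_so_far = 38
Position 4 (value -5): max_ending_here = 33, max_so_far = 38
Position 5 (value -12): max_ending_here = 21, max_so_far = 38
Position 6 (value 12): max_ending_here = 33, max_so_far = 38
Position 7 (value 14): max_ending_here = 47, max_so_far = 47

Maximum subarray: [6, 10, 11, 11, -5, -12, 12, 14]
Maximum sum: 47

The maximum subarray is [6, 10, 11, 11, -5, -12, 12, 14] with sum 47. This subarray runs from index 0 to index 7.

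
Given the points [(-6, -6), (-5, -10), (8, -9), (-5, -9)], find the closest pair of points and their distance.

Computing all pairwise distances among 4 points:

d((-6, -6), (-5, -10)) = 4.1231
d((-6, -6), (8, -9)) = 14.3178
d((-6, -6), (-5, -9)) = 3.1623
d((-5, -10), (8, -9)) = 13.0384
d((-5, -10), (-5, -9)) = 1.0 <-- minimum
d((8, -9), (-5, -9)) = 13.0

Closest pair: (-5, -10) and (-5, -9) with distance 1.0

The closest pair is (-5, -10) and (-5, -9) with Euclidean distance 1.0. For 4 points, brute-force pairwise comparison is shown above. For large n, the divide-and-conquer algorithm (sort by x, recurse on halves, check the dividing strip) achieves O(n log n).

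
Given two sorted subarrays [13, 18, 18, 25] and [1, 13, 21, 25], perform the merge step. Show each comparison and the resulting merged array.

Merging process:

Compare 13 vs 1: take 1 from right. Merged: [1]
Compare 13 vs 13: take 13 from left. Merged: [1, 13]
Compare 18 vs 13: take 13 from right. Merged: [1, 13, 13]
Compare 18 vs 21: take 18 from left. Merged: [1, 13, 13, 18]
Compare 18 vs 21: take 18 from left. Merged: [1, 13, 13, 18, 18]
Compare 25 vs 21: take 21 from right. Merged: [1, 13, 13, 18, 18, 21]
Compare 25 vs 25: take 25 from left. Merged: [1, 13, 13, 18, 18, 21, 25]
Append remaining from right: [25]. Merged: [1, 13, 13, 18, 18, 21, 25, 25]

Final merged array: [1, 13, 13, 18, 18, 21, 25, 25]
Total comparisons: 7

The merged array is [1, 13, 13, 18, 18, 21, 25, 25], requiring 7 comparisons. The merge step runs in O(n) time where n is the total number of elements.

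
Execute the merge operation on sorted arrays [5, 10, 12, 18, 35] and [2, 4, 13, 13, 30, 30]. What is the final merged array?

Merging process:

Compare 5 vs 2: take 2 from right. Merged: [2]
Compare 5 vs 4: take 4 from right. Merged: [2, 4]
Compare 5 vs 13: take 5 from left. Merged: [2, 4, 5]
Compare 10 vs 13: take 10 from left. Merged: [2, 4, 5, 10]
Compare 12 vs 13: take 12 from left. Merged: [2, 4, 5, 10, 12]
Compare 18 vs 13: take 13 from right. Merged: [2, 4, 5, 10, 12, 13]
Compare 18 vs 13: take 13 from right. Merged: [2, 4, 5, 10, 12, 13, 13]
Compare 18 vs 30: take 18 from left. Merged: [2, 4, 5, 10, 12, 13, 13, 18]
Compare 35 vs 30: take 30 from right. Merged: [2, 4, 5, 10, 12, 13, 13, 18, 30]
Compare 35 vs 30: take 30 from right. Merged: [2, 4, 5, 10, 12, 13, 13, 18, 30, 30]
Append remaining from left: [35]. Merged: [2, 4, 5, 10, 12, 13, 13, 18, 30, 30, 35]

Final merged array: [2, 4, 5, 10, 12, 13, 13, 18, 30, 30, 35]
Total comparisons: 10

The merged array is [2, 4, 5, 10, 12, 13, 13, 18, 30, 30, 35], requiring 10 comparisons. The merge step runs in O(n) time where n is the total number of elements.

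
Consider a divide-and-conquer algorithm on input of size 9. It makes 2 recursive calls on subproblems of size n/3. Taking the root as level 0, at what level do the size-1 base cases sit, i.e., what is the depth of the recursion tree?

For divide and conquer with division factor 3:

Problem sizes at each level:
Level 0: 9
Level 1: 3
Level 2: 1

The root is level 0 and the size-1 base case is level 2 (the tree spans levels 0 through 2, i.e. 3 levels counting the root), so the depth is the number of divisions: log_3(9) = 2

The recursion tree depth is log_3(9) = 2. At each level, the problem size is divided by 3, so it takes 2 divisions to reduce to a base case of size 1. The algorithm makes 2 recursive calls at each level.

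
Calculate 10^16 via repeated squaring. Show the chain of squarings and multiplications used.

Computing 10^16 by squaring (build up from 10^1; each line after the first costs one multiplication):

10^1 = 10
10^2 = (10^1)^2 = 10^2 = 100
10^4 = (10^2)^2 = 100^2 = 10000
10^8 = (10^4)^2 = 10000^2 = 100000000
10^16 = (10^8)^2 = 100000000^2 = 10000000000000000

Result: 10000000000000000
Multiplications needed: 4 (4 lines after 10^1)

10^16 = 10000000000000000. Using exponentiation by squaring, this requires 4 multiplications. The key idea: if the exponent is even, square the half-power; if odd, multiply by the base once.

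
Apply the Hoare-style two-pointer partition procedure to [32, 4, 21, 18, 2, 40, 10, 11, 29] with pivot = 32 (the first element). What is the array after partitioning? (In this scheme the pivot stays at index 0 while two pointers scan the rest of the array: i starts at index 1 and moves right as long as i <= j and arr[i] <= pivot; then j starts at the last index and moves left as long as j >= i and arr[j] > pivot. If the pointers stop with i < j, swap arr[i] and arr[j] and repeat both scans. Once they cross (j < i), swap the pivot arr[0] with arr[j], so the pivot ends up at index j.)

Hoare-style two-pointer partition with pivot = 32:

Initial array: [32, 4, 21, 18, 2, 40, 10, 11, 29]

Pointers start at i = 1, j = 8.
i stops at index 5 (arr[5]=40 > 32), j stops at index 8 (arr[8]=29 <= 32): swap arr[5] and arr[8], array becomes [32, 4, 21, 18, 2, 29, 10, 11, 40]
i ends at 8, j ends at 7: the pointers have crossed (j < i), so scanning stops.

Swap pivot arr[0] with arr[7] to place pivot at position 7: [11, 4, 21, 18, 2, 29, 10, 32, 40]
Pivot position: 7

After partitioning with pivot 32, the array becomes [11, 4, 21, 18, 2, 29, 10, 32, 40]. The pivot is placed at index 7. All elements to the left of the pivot are <= 32, and all elements to the right are > 32.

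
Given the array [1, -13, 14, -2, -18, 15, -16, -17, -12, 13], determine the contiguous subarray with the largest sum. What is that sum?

Using Kadane's algorithm on [1, -13, 14, -2, -18, 15, -16, -17, -12, 13]:

Scanning through the array:
Position 1 (value -13): max_ending_here = -12, max_so_far = 1
Position 2 (value 14): max_ending_here = 14, max_so_far = 14
Position 3 (value -2): max_ending_here = 12, max_so_far = 14
Position 4 (value -18): max_ending_here = -6, max_so_far = 14
Position 5 (value 15): max_ending_here = 15, max_so_far = 15
Position 6 (value -16): max_ending_here = -1, max_so_far = 15
Position 7 (value -17): max_ending_here = -17, max_so_far = 15
Position 8 (value -12): max_ending_here = -12, max_so_far = 15
Position 9 (value 13): max_ending_here = 13, max_so_far = 15

Maximum subarray: [15]
Maximum sum: 15

The maximum subarray is [15] with sum 15. This subarray runs from index 5 to index 5.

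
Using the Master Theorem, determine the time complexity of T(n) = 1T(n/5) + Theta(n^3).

Master Theorem for T(n) = 1T(n/5) + O(n^3):

a = 1, b = 5, c = 3
log_b(a) = log_5(1) = 0.0000

Case 3: c = 3 > log_5(1) = 0.0000
T(n) = O(n^3) = O(n^3)

For T(n) = 1T(n/5) + O(n^3): log_5(1) = 0.0000. This is Case 3 of the Master Theorem (c > log_b(a), work dominated by root), giving O(n^3).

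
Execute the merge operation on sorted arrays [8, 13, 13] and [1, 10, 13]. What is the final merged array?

Merging process:

Compare 8 vs 1: take 1 from right. Merged: [1]
Compare 8 vs 10: take 8 from left. Merged: [1, 8]
Compare 13 vs 10: take 10 from right. Merged: [1, 8, 10]
Compare 13 vs 13: take 13 from left. Merged: [1, 8, 10, 13]
Compare 13 vs 13: take 13 from left. Merged: [1, 8, 10, 13, 13]
Append remaining from right: [13]. Merged: [1, 8, 10, 13, 13, 13]

Final merged array: [1, 8, 10, 13, 13, 13]
Total comparisons: 5

The merged array is [1, 8, 10, 13, 13, 13], requiring 5 comparisons. The merge step runs in O(n) time where n is the total number of elements.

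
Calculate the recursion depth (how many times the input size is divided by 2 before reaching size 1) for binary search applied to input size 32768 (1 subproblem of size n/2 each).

For divide and conquer with division factor 2:

Problem sizes at each level:
Level 0: 32768
Level 1: 16384
Level 2: 8192
Level 3: 4096
Level 4: 2048
Level 5: 1024
Level 6: 512
Level 7: 256
Level 8: 128
Level 9: 64
Level 10: 32
Level 11: 16
Level 12: 8
Level 13: 4
Level 14: 2
Level 15: 1

The root is level 0 and the size-1 base case is level 15 (the tree spans levels 0 through 15, i.e. 16 levels counting the root), so the depth is the number of divisions: log_2(32768) = 15

The recursion tree depth is log_2(32768) = 15. At each level, the problem size is divided by 2, so it takes 15 divisions to reduce to a base case of size 1. The algorithm makes 1 recursive call at each level.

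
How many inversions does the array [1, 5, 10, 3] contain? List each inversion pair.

Finding inversions in [1, 5, 10, 3]:

(1, 3): arr[1]=5 > arr[3]=3
(2, 3): arr[2]=10 > arr[3]=3

Total inversions: 2

The array has 2 inversion(s): (1,3), (2,3). Each pair (i,j) satisfies i < j and arr[i] > arr[j].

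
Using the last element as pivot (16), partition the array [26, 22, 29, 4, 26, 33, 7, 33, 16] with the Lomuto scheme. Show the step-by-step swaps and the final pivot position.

Lomuto partition with pivot = 16:

Initial array: [26, 22, 29, 4, 26, 33, 7, 33, 16]

arr[0]=26 > 16: no swap
arr[1]=22 > 16: no swap
arr[2]=29 > 16: no swap
arr[3]=4 <= 16: swap with position 0, array becomes [4, 22, 29, 26, 26, 33, 7, 33, 16]
arr[4]=26 > 16: no swap
arr[5]=33 > 16: no swap
arr[6]=7 <= 16: swap with position 1, array becomes [4, 7, 29, 26, 26, 33, 22, 33, 16]
arr[7]=33 > 16: no swap

Place pivot at position 2: [4, 7, 16, 26, 26, 33, 22, 33, 29]
Pivot position: 2

After partitioning with pivot 16, the array becomes [4, 7, 16, 26, 26, 33, 22, 33, 29]. The pivot is placed at index 2. All elements to the left of the pivot are <= 16, and all elements to the right are > 16.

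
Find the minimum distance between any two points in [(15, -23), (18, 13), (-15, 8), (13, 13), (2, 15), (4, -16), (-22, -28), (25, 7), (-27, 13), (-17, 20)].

Computing all pairwise distances among 10 points:

d((15, -23), (18, 13)) = 36.1248
d((15, -23), (-15, 8)) = 43.1393
d((15, -23), (13, 13)) = 36.0555
d((15, -23), (2, 15)) = 40.1622
d((15, -23), (4, -16)) = 13.0384
d((15, -23), (-22, -28)) = 37.3363
d((15, -23), (25, 7)) = 31.6228
d((15, -23), (-27, 13)) = 55.3173
d((15, -23), (-17, 20)) = 53.6004
d((18, 13), (-15, 8)) = 33.3766
d((18, 13), (13, 13)) = 5.0 <-- minimum
d((18, 13), (2, 15)) = 16.1245
d((18, 13), (4, -16)) = 32.2025
d((18, 13), (-22, -28)) = 57.28
d((18, 13), (25, 7)) = 9.2195
d((18, 13), (-27, 13)) = 45.0
d((18, 13), (-17, 20)) = 35.6931
d((-15, 8), (13, 13)) = 28.4429
d((-15, 8), (2, 15)) = 18.3848
d((-15, 8), (4, -16)) = 30.6105
d((-15, 8), (-22, -28)) = 36.6742
d((-15, 8), (25, 7)) = 40.0125
d((-15, 8), (-27, 13)) = 13.0
d((-15, 8), (-17, 20)) = 12.1655
d((13, 13), (2, 15)) = 11.1803
d((13, 13), (4, -16)) = 30.3645
d((13, 13), (-22, -28)) = 53.9073
d((13, 13), (25, 7)) = 13.4164
d((13, 13), (-27, 13)) = 40.0
d((13, 13), (-17, 20)) = 30.8058
d((2, 15), (4, -16)) = 31.0644
d((2, 15), (-22, -28)) = 49.2443
d((2, 15), (25, 7)) = 24.3516
d((2, 15), (-27, 13)) = 29.0689
d((2, 15), (-17, 20)) = 19.6469
d((4, -16), (-22, -28)) = 28.6356
d((4, -16), (25, 7)) = 31.1448
d((4, -16), (-27, 13)) = 42.45
d((4, -16), (-17, 20)) = 41.6773
d((-22, -28), (25, 7)) = 58.6003
d((-22, -28), (-27, 13)) = 41.3038
d((-22, -28), (-17, 20)) = 48.2597
d((25, 7), (-27, 13)) = 52.345
d((25, 7), (-17, 20)) = 43.9659
d((-27, 13), (-17, 20)) = 12.2066

Closest pair: (18, 13) and (13, 13) with distance 5.0

The closest pair is (18, 13) and (13, 13) with Euclidean distance 5.0. For 10 points, brute-force pairwise comparison is shown above. For large n, the divide-and-conquer algorithm (sort by x, recurse on halves, check the dividing strip) achieves O(n log n).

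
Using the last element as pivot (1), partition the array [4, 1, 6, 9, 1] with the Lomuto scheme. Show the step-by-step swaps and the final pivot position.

Lomuto partition with pivot = 1:

Initial array: [4, 1, 6, 9, 1]

arr[0]=4 > 1: no swap
arr[1]=1 <= 1: swap with position 0, array becomes [1, 4, 6, 9, 1]
arr[2]=6 > 1: no swap
arr[3]=9 > 1: no swap

Place pivot at position 1: [1, 1, 6, 9, 4]
Pivot position: 1

After partitioning with pivot 1, the array becomes [1, 1, 6, 9, 4]. The pivot is placed at index 1. All elements to the left of the pivot are <= 1, and all elements to the right are > 1.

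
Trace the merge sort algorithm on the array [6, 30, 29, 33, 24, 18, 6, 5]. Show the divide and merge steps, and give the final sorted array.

Merge sort trace:

Split: [6, 30, 29, 33, 24, 18, 6, 5] -> [6, 30, 29, 33] and [24, 18, 6, 5]
  Split: [6, 30, 29, 33] -> [6, 30] and [29, 33]
    Split: [6, 30] -> [6] and [30]
    Merge: [6] + [30] -> [6, 30]
    Split: [29, 33] -> [29] and [33]
    Merge: [29] + [33] -> [29, 33]
  Merge: [6, 30] + [29, 33] -> [6, 29, 30, 33]
  Split: [24, 18, 6, 5] -> [24, 18] and [6, 5]
    Split: [24, 18] -> [24] and [18]
    Merge: [24] + [18] -> [18, 24]
    Split: [6, 5] -> [6] and [5]
    Merge: [6] + [5] -> [5, 6]
  Merge: [18, 24] + [5, 6] -> [5, 6, 18, 24]
Merge: [6, 29, 30, 33] + [5, 6, 18, 24] -> [5, 6, 6, 18, 24, 29, 30, 33]

Final sorted array: [5, 6, 6, 18, 24, 29, 30, 33]

The merge sort proceeds by recursively splitting the array and merging sorted halves.
After all merges, the sorted array is [5, 6, 6, 18, 24, 29, 30, 33].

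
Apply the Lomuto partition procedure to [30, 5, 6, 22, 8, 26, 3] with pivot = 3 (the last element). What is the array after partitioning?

Lomuto partition with pivot = 3:

Initial array: [30, 5, 6, 22, 8, 26, 3]

arr[0]=30 > 3: no swap
arr[1]=5 > 3: no swap
arr[2]=6 > 3: no swap
arr[3]=22 > 3: no swap
arr[4]=8 > 3: no swap
arr[5]=26 > 3: no swap

Place pivot at position 0: [3, 5, 6, 22, 8, 26, 30]
Pivot position: 0

After partitioning with pivot 3, the array becomes [3, 5, 6, 22, 8, 26, 30]. The pivot is placed at index 0. All elements to the left of the pivot are <= 3, and all elements to the right are > 3.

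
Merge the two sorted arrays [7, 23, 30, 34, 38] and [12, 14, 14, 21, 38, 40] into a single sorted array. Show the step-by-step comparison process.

Merging process:

Compare 7 vs 12: take 7 from left. Merged: [7]
Compare 23 vs 12: take 12 from right. Merged: [7, 12]
Compare 23 vs 14: take 14 from right. Merged: [7, 12, 14]
Compare 23 vs 14: take 14 from right. Merged: [7, 12, 14, 14]
Compare 23 vs 21: take 21 from right. Merged: [7, 12, 14, 14, 21]
Compare 23 vs 38: take 23 from left. Merged: [7, 12, 14, 14, 21, 23]
Compare 30 vs 38: take 30 from left. Merged: [7, 12, 14, 14, 21, 23, 30]
Compare 34 vs 38: take 34 from left. Merged: [7, 12, 14, 14, 21, 23, 30, 34]
Compare 38 vs 38: take 38 from left. Merged: [7, 12, 14, 14, 21, 23, 30, 34, 38]
Append remaining from right: [38, 40]. Merged: [7, 12, 14, 14, 21, 23, 30, 34, 38, 38, 40]

Final merged array: [7, 12, 14, 14, 21, 23, 30, 34, 38, 38, 40]
Total comparisons: 9

The merged array is [7, 12, 14, 14, 21, 23, 30, 34, 38, 38, 40], requiring 9 comparisons. The merge step runs in O(n) time where n is the total number of elements.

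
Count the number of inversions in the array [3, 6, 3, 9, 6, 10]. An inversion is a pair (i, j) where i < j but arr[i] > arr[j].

Finding inversions in [3, 6, 3, 9, 6, 10]:

(1, 2): arr[1]=6 > arr[2]=3
(3, 4): arr[3]=9 > arr[4]=6

Total inversions: 2

The array has 2 inversion(s): (1,2), (3,4). Each pair (i,j) satisfies i < j and arr[i] > arr[j].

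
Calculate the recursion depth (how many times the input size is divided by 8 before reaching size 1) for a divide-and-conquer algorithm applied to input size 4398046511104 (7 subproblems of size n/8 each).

For divide and conquer with division factor 8:

Problem sizes at each level:
Level 0: 4398046511104
Level 1: 549755813888
Level 2: 68719476736
Level 3: 8589934592
Level 4: 1073741824
Level 5: 134217728
Level 6: 16777216
Level 7: 2097152
Level 8: 262144
Level 9: 32768
Level 10: 4096
Level 11: 512
Level 12: 64
Level 13: 8
Level 14: 1

The root is level 0 and the size-1 base case is level 14 (the tree spans levels 0 through 14, i.e. 15 levels counting the root), so the depth is the number of divisions: log_8(4398046511104) = 14

The recursion tree depth is log_8(4398046511104) = 14. At each level, the problem size is divided by 8, so it takes 14 divisions to reduce to a base case of size 1. The algorithm makes 7 recursive calls at each level.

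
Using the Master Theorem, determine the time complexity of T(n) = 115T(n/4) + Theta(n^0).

Master Theorem for T(n) = 115T(n/4) + O(n^0):

a = 115, b = 4, c = 0
log_b(a) = log_4(115) = 3.4227

Case 1: c = 0 < log_4(115) = 3.4227
T(n) = O(n^(log_4 115))

For T(n) = 115T(n/4) + O(n^0): log_4(115) = 3.4227. This is Case 1 of the Master Theorem (c < log_b(a), work dominated by leaves), giving O(n^(log_4 115)).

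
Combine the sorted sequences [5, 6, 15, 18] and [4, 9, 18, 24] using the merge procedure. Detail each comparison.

Merging process:

Compare 5 vs 4: take 4 from right. Merged: [4]
Compare 5 vs 9: take 5 from left. Merged: [4, 5]
Compare 6 vs 9: take 6 from left. Merged: [4, 5, 6]
Compare 15 vs 9: take 9 from right. Merged: [4, 5, 6, 9]
Compare 15 vs 18: take 15 from left. Merged: [4, 5, 6, 9, 15]
Compare 18 vs 18: take 18 from left. Merged: [4, 5, 6, 9, 15, 18]
Append remaining from right: [18, 24]. Merged: [4, 5, 6, 9, 15, 18, 18, 24]

Final merged array: [4, 5, 6, 9, 15, 18, 18, 24]
Total comparisons: 6

The merged array is [4, 5, 6, 9, 15, 18, 18, 24], requiring 6 comparisons. The merge step runs in O(n) time where n is the total number of elements.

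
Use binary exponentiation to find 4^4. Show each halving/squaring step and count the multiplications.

Computing 4^4 by squaring (build up from 4^1; each line after the first costs one multiplication):

4^1 = 4
4^2 = (4^1)^2 = 4^2 = 16
4^4 = (4^2)^2 = 16^2 = 256

Result: 256
Multiplications needed: 2 (2 lines after 4^1)

4^4 = 256. Using exponentiation by squaring, this requires 2 multiplications. The key idea: if the exponent is even, square the half-power; if odd, multiply by the base once.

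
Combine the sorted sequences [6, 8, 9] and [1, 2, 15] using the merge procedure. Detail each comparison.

Merging process:

Compare 6 vs 1: take 1 from right. Merged: [1]
Compare 6 vs 2: take 2 from right. Merged: [1, 2]
Compare 6 vs 15: take 6 from left. Merged: [1, 2, 6]
Compare 8 vs 15: take 8 from left. Merged: [1, 2, 6, 8]
Compare 9 vs 15: take 9 from left. Merged: [1, 2, 6, 8, 9]
Append remaining from right: [15]. Merged: [1, 2, 6, 8, 9, 15]

Final merged array: [1, 2, 6, 8, 9, 15]
Total comparisons: 5

The merged array is [1, 2, 6, 8, 9, 15], requiring 5 comparisons. The merge step runs in O(n) time where n is the total number of elements.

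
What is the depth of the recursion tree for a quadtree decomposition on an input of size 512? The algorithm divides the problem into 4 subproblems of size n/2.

For divide and conquer with division factor 2:

Problem sizes at each level:
Level 0: 512
Level 1: 256
Level 2: 128
Level 3: 64
Level 4: 32
Level 5: 16
Level 6: 8
Level 7: 4
Level 8: 2
Level 9: 1

The root is level 0 and the size-1 base case is level 9 (the tree spans levels 0 through 9, i.e. 10 levels counting the root), so the depth is the number of divisions: log_2(512) = 9

The recursion tree depth is log_2(512) = 9. At each level, the problem size is divided by 2, so it takes 9 divisions to reduce to a base case of size 1. The algorithm makes 4 recursive calls at each level.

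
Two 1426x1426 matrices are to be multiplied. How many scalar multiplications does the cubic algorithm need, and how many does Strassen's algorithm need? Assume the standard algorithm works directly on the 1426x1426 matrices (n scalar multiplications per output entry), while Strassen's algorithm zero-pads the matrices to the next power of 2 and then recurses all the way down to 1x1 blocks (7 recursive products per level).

Matrix multiplication for 1426x1426 matrices:

Strassen's algorithm requires power-of-2 dimensions. Pad 1426x1426 to 2048x2048 (next power of 2).

Standard algorithm: 1426^3 = 2899736776 multiplications
Strassen's algorithm: 7^(log2(2048)) = 7^11 = 1977326743 multiplications
Savings: 2899736776 - 1977326743 = 922410033 multiplications

Standard: 2899736776 multiplications (1426^3). Strassen: 1977326743 multiplications (7^11, after padding to 2048x2048). Strassen reduces 8 recursive multiplications to 7 at each level.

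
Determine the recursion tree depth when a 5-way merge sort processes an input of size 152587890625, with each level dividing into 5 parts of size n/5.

For divide and conquer with division factor 5:

Problem sizes at each level:
Level 0: 152587890625
Level 1: 30517578125
Level 2: 6103515625
Level 3: 1220703125
Level 4: 244140625
Level 5: 48828125
Level 6: 9765625
Level 7: 1953125
Level 8: 390625
Level 9: 78125
Level 10: 15625
Level 11: 3125
Level 12: 625
Level 13: 125
Level 14: 25
Level 15: 5
Level 16: 1

The root is level 0 and the size-1 base case is level 16 (the tree spans levels 0 through 16, i.e. 17 levels counting the root), so the depth is the number of divisions: log_5(152587890625) = 16

The recursion tree depth is log_5(152587890625) = 16. At each level, the problem size is divided by 5, so it takes 16 divisions to reduce to a base case of size 1. The algorithm makes 5 recursive calls at each level.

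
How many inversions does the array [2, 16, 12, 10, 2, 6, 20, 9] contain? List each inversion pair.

Finding inversions in [2, 16, 12, 10, 2, 6, 20, 9]:

(1, 2): arr[1]=16 > arr[2]=12
(1, 3): arr[1]=16 > arr[3]=10
(1, 4): arr[1]=16 > arr[4]=2
(1, 5): arr[1]=16 > arr[5]=6
(1, 7): arr[1]=16 > arr[7]=9
(2, 3): arr[2]=12 > arr[3]=10
(2, 4): arr[2]=12 > arr[4]=2
(2, 5): arr[2]=12 > arr[5]=6
(2, 7): arr[2]=12 > arr[7]=9
(3, 4): arr[3]=10 > arr[4]=2
(3, 5): arr[3]=10 > arr[5]=6
(3, 7): arr[3]=10 > arr[7]=9
(6, 7): arr[6]=20 > arr[7]=9

Total inversions: 13

The array has 13 inversion(s): (1,2), (1,3), (1,4), (1,5), (1,7), (2,3), (2,4), (2,5), (2,7), (3,4), (3,5), (3,7), (6,7). Each pair (i,j) satisfies i < j and arr[i] > arr[j].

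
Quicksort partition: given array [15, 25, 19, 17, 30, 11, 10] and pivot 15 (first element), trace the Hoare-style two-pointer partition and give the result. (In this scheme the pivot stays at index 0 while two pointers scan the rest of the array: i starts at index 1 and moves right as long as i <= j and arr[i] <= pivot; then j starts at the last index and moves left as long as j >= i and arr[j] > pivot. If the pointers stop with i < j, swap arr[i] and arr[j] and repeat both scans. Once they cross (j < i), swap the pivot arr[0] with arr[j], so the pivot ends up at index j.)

Hoare-style two-pointer partition with pivot = 15:

Initial array: [15, 25, 19, 17, 30, 11, 10]

Pointers start at i = 1, j = 6.
i stops at index 1 (arr[1]=25 > 15), j stops at index 6 (arr[6]=10 <= 15): swap arr[1] and arr[6], array becomes [15, 10, 19, 17, 30, 11, 25]
i stops at index 2 (arr[2]=19 > 15), j stops at index 5 (arr[5]=11 <= 15): swap arr[2] and arr[5], array becomes [15, 10, 11, 17, 30, 19, 25]
i ends at 3, j ends at 2: the pointers have crossed (j < i), so scanning stops.

Swap pivot arr[0] with arr[2] to place pivot at position 2: [11, 10, 15, 17, 30, 19, 25]
Pivot position: 2

After partitioning with pivot 15, the array becomes [11, 10, 15, 17, 30, 19, 25]. The pivot is placed at index 2. All elements to the left of the pivot are <= 15, and all elements to the right are > 15.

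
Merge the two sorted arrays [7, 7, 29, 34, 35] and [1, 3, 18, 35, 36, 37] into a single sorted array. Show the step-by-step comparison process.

Merging process:

Compare 7 vs 1: take 1 from right. Merged: [1]
Compare 7 vs 3: take 3 from right. Merged: [1, 3]
Compare 7 vs 18: take 7 from left. Merged: [1, 3, 7]
Compare 7 vs 18: take 7 from left. Merged: [1, 3, 7, 7]
Compare 29 vs 18: take 18 from right. Merged: [1, 3, 7, 7, 18]
Compare 29 vs 35: take 29 from left. Merged: [1, 3, 7, 7, 18, 29]
Compare 34 vs 35: take 34 from left. Merged: [1, 3, 7, 7, 18, 29, 34]
Compare 35 vs 35: take 35 from left. Merged: [1, 3, 7, 7, 18, 29, 34, 35]
Append remaining from right: [35, 36, 37]. Merged: [1, 3, 7, 7, 18, 29, 34, 35, 35, 36, 37]

Final merged array: [1, 3, 7, 7, 18, 29, 34, 35, 35, 36, 37]
Total comparisons: 8

The merged array is [1, 3, 7, 7, 18, 29, 34, 35, 35, 36, 37], requiring 8 comparisons. The merge step runs in O(n) time where n is the total number of elements.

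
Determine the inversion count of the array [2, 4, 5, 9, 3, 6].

Finding inversions in [2, 4, 5, 9, 3, 6]:

(1, 4): arr[1]=4 > arr[4]=3
(2, 4): arr[2]=5 > arr[4]=3
(3, 4): arr[3]=9 > arr[4]=3
(3, 5): arr[3]=9 > arr[5]=6

Total inversions: 4

The array has 4 inversion(s): (1,4), (2,4), (3,4), (3,5). Each pair (i,j) satisfies i < j and arr[i] > arr[j].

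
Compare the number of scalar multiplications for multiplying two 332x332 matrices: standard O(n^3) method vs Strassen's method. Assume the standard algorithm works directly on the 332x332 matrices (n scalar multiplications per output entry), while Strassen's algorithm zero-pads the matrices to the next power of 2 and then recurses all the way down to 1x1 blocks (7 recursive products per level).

Matrix multiplication for 332x332 matrices:

Strassen's algorithm requires power-of-2 dimensions. Pad 332x332 to 512x512 (next power of 2).

Standard algorithm: 332^3 = 36594368 multiplications
Strassen's algorithm: 7^(log2(512)) = 7^9 = 40353607 multiplications
Difference: 36594368 - 40353607 = -3759239 (Strassen uses MORE here due to padding overhead — for small or just-over-power-of-2 n, padding can outweigh the per-level savings)

Standard: 36594368 multiplications (332^3). Strassen: 40353607 multiplications (7^9, after padding to 512x512). Strassen reduces 8 recursive multiplications to 7 at each level.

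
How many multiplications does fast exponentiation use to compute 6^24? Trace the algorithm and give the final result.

Computing 6^24 by squaring (build up from 6^1; each line after the first costs one multiplication):

6^1 = 6
6^2 = (6^1)^2 = 6^2 = 36
6^3 = 6 * 6^2 = 6 * 36 = 216
6^6 = (6^3)^2 = 216^2 = 46656
6^12 = (6^6)^2 = 46656^2 = 2176782336
6^24 = (6^12)^2 = 2176782336^2 = 4738381338321616896

Result: 4738381338321616896
Multiplications needed: 5 (5 lines after 6^1)

6^24 = 4738381338321616896. Using exponentiation by squaring, this requires 5 multiplications. The key idea: if the exponent is even, square the half-power; if odd, multiply by the base once.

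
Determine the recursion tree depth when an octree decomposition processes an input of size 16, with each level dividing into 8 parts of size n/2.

For divide and conquer with division factor 2:

Problem sizes at each level:
Level 0: 16
Level 1: 8
Level 2: 4
Level 3: 2
Level 4: 1

The root is level 0 and the size-1 base case is level 4 (the tree spans levels 0 through 4, i.e. 5 levels counting the root), so the depth is the number of divisions: log_2(16) = 4

The recursion tree depth is log_2(16) = 4. At each level, the problem size is divided by 2, so it takes 4 divisions to reduce to a base case of size 1. The algorithm makes 8 recursive calls at each level.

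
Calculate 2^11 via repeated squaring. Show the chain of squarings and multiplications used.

Computing 2^11 by squaring (build up from 2^1; each line after the first costs one multiplication):

2^1 = 2
2^2 = (2^1)^2 = 2^2 = 4
2^4 = (2^2)^2 = 4^2 = 16
2^5 = 2 * 2^4 = 2 * 16 = 32
2^10 = (2^5)^2 = 32^2 = 1024
2^11 = 2 * 2^10 = 2 * 1024 = 2048

Result: 2048
Multiplications needed: 5 (5 lines after 2^1)

2^11 = 2048. Using exponentiation by squaring, this requires 5 multiplications. The key idea: if the exponent is even, square the half-power; if odd, multiply by the base once.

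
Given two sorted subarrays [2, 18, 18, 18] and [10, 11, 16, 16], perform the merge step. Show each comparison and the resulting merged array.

Merging process:

Compare 2 vs 10: take 2 from left. Merged: [2]
Compare 18 vs 10: take 10 from right. Merged: [2, 10]
Compare 18 vs 11: take 11 from right. Merged: [2, 10, 11]
Compare 18 vs 16: take 16 from right. Merged: [2, 10, 11, 16]
Compare 18 vs 16: take 16 from right. Merged: [2, 10, 11, 16, 16]
Append remaining from left: [18, 18, 18]. Merged: [2, 10, 11, 16, 16, 18, 18, 18]

Final merged array: [2, 10, 11, 16, 16, 18, 18, 18]
Total comparisons: 5

The merged array is [2, 10, 11, 16, 16, 18, 18, 18], requiring 5 comparisons. The merge step runs in O(n) time where n is the total number of elements.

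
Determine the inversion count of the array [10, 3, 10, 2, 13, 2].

Finding inversions in [10, 3, 10, 2, 13, 2]:

(0, 1): arr[0]=10 > arr[1]=3
(0, 3): arr[0]=10 > arr[3]=2
(0, 5): arr[0]=10 > arr[5]=2
(1, 3): arr[1]=3 > arr[3]=2
(1, 5): arr[1]=3 > arr[5]=2
(2, 3): arr[2]=10 > arr[3]=2
(2, 5): arr[2]=10 > arr[5]=2
(4, 5): arr[4]=13 > arr[5]=2

Total inversions: 8

The array has 8 inversion(s): (0,1), (0,3), (0,5), (1,3), (1,5), (2,3), (2,5), (4,5). Each pair (i,j) satisfies i < j and arr[i] > arr[j].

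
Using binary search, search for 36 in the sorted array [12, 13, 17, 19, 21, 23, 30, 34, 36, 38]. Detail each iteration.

Binary search for 36 in [12, 13, 17, 19, 21, 23, 30, 34, 36, 38]:

lo=0, hi=9, mid=4, arr[mid]=21 -> 21 < 36, search right half
lo=5, hi=9, mid=7, arr[mid]=34 -> 34 < 36, search right half
lo=8, hi=9, mid=8, arr[mid]=36 -> Found target at index 8!

Binary search finds 36 at index 8 after 3 comparisons. The search repeatedly halves the search space by comparing with the middle element.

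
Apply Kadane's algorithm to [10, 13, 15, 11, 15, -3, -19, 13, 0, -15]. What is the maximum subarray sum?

Using Kadane's algorithm on [10, 13, 15, 11, 15, -3, -19, 13, 0, -15]:

Scanning through the array:
Position 1 (value 13): max_ending_here = 23, max_so_far = 23
Position 2 (value 15): max_ending_here = 38, max_so_far = 38
Position 3 (value 11): max_ending_here = 49, max_so_far = 49
Position 4 (value 15): max_ending_here = 64, max_so_far = 64
Position 5 (value -3): max_ending_here = 61, max_so_far = 64
Position 6 (value -19): max_ending_here = 42, max_so_far = 64
Position 7 (value 13): max_ending_here = 55, max_so_far = 64
Position 8 (value 0): max_ending_here = 55, max_so_far = 64
Position 9 (value -15): max_ending_here = 40, max_so_far = 64

Maximum subarray: [10, 13, 15, 11, 15]
Maximum sum: 64

The maximum subarray is [10, 13, 15, 11, 15] with sum 64. This subarray runs from index 0 to index 4.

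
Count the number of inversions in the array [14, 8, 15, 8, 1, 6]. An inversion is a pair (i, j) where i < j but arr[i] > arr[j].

Finding inversions in [14, 8, 15, 8, 1, 6]:

(0, 1): arr[0]=14 > arr[1]=8
(0, 3): arr[0]=14 > arr[3]=8
(0, 4): arr[0]=14 > arr[4]=1
(0, 5): arr[0]=14 > arr[5]=6
(1, 4): arr[1]=8 > arr[4]=1
(1, 5): arr[1]=8 > arr[5]=6
(2, 3): arr[2]=15 > arr[3]=8
(2, 4): arr[2]=15 > arr[4]=1
(2, 5): arr[2]=15 > arr[5]=6
(3, 4): arr[3]=8 > arr[4]=1
(3, 5): arr[3]=8 > arr[5]=6

Total inversions: 11

The array has 11 inversion(s): (0,1), (0,3), (0,4), (0,5), (1,4), (1,5), (2,3), (2,4), (2,5), (3,4), (3,5). Each pair (i,j) satisfies i < j and arr[i] > arr[j].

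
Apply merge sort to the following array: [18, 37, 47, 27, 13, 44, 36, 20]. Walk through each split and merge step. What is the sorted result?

Merge sort trace:

Split: [18, 37, 47, 27, 13, 44, 36, 20] -> [18, 37, 47, 27] and [13, 44, 36, 20]
  Split: [18, 37, 47, 27] -> [18, 37] and [47, 27]
    Split: [18, 37] -> [18] and [37]
    Merge: [18] + [37] -> [18, 37]
    Split: [47, 27] -> [47] and [27]
    Merge: [47] + [27] -> [27, 47]
  Merge: [18, 37] + [27, 47] -> [18, 27, 37, 47]
  Split: [13, 44, 36, 20] -> [13, 44] and [36, 20]
    Split: [13, 44] -> [13] and [44]
    Merge: [13] + [44] -> [13, 44]
    Split: [36, 20] -> [36] and [20]
    Merge: [36] + [20] -> [20, 36]
  Merge: [13, 44] + [20, 36] -> [13, 20, 36, 44]
Merge: [18, 27, 37, 47] + [13, 20, 36, 44] -> [13, 18, 20, 27, 36, 37, 44, 47]

Final sorted array: [13, 18, 20, 27, 36, 37, 44, 47]

The merge sort proceeds by recursively splitting the array and merging sorted halves.
After all merges, the sorted array is [13, 18, 20, 27, 36, 37, 44, 47].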